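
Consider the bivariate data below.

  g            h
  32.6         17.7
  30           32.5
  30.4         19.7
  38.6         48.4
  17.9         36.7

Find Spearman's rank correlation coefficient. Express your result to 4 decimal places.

0.0000

Rank g: 4, 2, 3, 5, 1
Rank h: 1, 3, 2, 5, 4
d = rank(g) − rank(h): 3, -1, 1, 0, -3; Σd² = 20
ρ = 1 − 6Σd² / [n(n²−1)] = 1 − 6×20 / (5×24) = 1 − 120/120 ≈ 0.0000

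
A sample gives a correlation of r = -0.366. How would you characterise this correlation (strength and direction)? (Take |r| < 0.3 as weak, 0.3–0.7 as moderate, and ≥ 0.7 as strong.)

r = -0.366 < 0 so the relationship is negative.
|r| = 0.366, which falls in the moderate range.

moderate negative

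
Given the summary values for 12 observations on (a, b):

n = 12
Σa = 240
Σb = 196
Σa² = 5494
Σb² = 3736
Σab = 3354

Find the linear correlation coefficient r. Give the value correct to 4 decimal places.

r = (nΣab − ΣaΣb) / √[(nΣa² − (Σa)²)(nΣb² − (Σb)²)]
Numerator: 12×3354 − 240×196 = -6792
Denominator: √[(65928 − 57600)(44832 − 38416)] = √[8328 × 6416] = 7309.7502
r = -6792 / 7309.7502 ≈ -0.9292

-0.9292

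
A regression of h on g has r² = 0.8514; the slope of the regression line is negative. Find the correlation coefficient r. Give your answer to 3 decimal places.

|r| = √0.8514 = 0.923
The association is negative, so r = −0.923.

-0.923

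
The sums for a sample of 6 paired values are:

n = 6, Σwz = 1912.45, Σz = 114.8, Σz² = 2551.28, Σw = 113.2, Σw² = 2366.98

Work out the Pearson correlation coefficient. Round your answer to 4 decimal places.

r = (nΣwz − ΣwΣz) / √[(nΣw² − (Σw)²)(nΣz² − (Σz)²)]
Numerator: 6×1912.45 − 113.2×114.8 = -1520.66
Denominator: √[(14201.88 − 12814.24)(15307.68 − 13179.04)] = √[1387.64 × 2128.64] = 1718.6582
r = -1520.66 / 1718.6582 ≈ -0.8848

-0.8848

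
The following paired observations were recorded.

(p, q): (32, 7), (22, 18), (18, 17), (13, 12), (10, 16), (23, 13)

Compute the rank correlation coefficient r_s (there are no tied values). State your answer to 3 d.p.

-0.314

Rank p: 6, 4, 3, 2, 1, 5
Rank q: 1, 6, 5, 2, 4, 3
d = rank(p) − rank(q): 5, -2, -2, 0, -3, 2; Σd² = 46
ρ = 1 − 6Σd² / [n(n²−1)] = 1 − 6×46 / (6×35) = 1 − 276/210 ≈ -0.314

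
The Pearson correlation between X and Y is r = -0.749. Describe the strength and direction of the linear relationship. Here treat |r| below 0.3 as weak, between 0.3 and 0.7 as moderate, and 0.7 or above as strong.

strong negative

r = -0.749 < 0 so the relationship is negative.
|r| = 0.749, which falls in the strong range.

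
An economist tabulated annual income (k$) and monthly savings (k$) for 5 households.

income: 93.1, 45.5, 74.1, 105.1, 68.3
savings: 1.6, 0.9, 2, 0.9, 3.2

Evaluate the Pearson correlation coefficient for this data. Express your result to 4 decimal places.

n = 5, Σx = 386.1, Σy = 8.6, Σx² = 31939.57, Σy² = 18.42, Σxy = 651.26
nΣxy − ΣxΣy = 3256.3 − 3320.46 = -64.16
nΣx² − (Σx)² = 159697.85 − 149073.21 = 10624.64; nΣy² − (Σy)² = 92.1 − 73.96 = 18.14
r = -64.16 / √(10624.64 × 18.14) = -64.16 / 439.0114 ≈ -0.1461

-0.1461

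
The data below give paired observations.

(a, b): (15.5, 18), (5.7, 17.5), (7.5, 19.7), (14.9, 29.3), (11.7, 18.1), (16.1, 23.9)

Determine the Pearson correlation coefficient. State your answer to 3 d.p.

n = 6, Σa = 71.4, Σb = 126.5, Σa² = 947.1, Σb² = 2775.65, Σab = 1559.63
nΣab − ΣaΣb = 9357.78 − 9032.1 = 325.68
nΣa² − (Σa)² = 5682.6 − 5097.96 = 584.64; nΣb² − (Σb)² = 16653.9 − 16002.25 = 651.65
r = 325.68 / √(584.64 × 651.65) = 325.68 / 617.2363 ≈ 0.528

0.528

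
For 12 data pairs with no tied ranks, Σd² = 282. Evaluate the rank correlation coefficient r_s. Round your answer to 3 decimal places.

ρ = 1 − 6Σd² / [n(n²−1)] = 1 − 6×282 / (12×143)
  = 1 − 1692/1716 = 1 − 0.9860 ≈ 0.014

0.014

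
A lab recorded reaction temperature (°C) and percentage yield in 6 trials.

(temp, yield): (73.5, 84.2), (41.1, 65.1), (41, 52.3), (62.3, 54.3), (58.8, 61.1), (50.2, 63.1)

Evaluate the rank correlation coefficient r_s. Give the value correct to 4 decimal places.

0.4286

Rank temp: 6, 2, 1, 5, 4, 3
Rank yield: 6, 5, 1, 2, 3, 4
d = rank(temp) − rank(yield): 0, -3, 0, 3, 1, -1; Σd² = 20
ρ = 1 − 6Σd² / [n(n²−1)] = 1 − 6×20 / (6×35) = 1 − 120/210 ≈ 0.4286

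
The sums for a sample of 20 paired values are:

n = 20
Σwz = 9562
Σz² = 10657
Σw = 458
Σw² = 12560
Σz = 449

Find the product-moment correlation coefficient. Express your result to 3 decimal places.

r = (nΣwz − ΣwΣz) / √[(nΣw² − (Σw)²)(nΣz² − (Σz)²)]
Numerator: 20×9562 − 458×449 = -14402
Denominator: √[(251200 − 209764)(213140 − 201601)] = √[41436 × 11539] = 21866.1840
r = -14402 / 21866.1840 ≈ -0.659

-0.659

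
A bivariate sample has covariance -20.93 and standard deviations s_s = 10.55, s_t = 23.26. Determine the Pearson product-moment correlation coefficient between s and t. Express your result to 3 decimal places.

r = Cov(s,t) / (s_s · s_t) = -20.93 / (10.55 × 23.26)
  = -20.93 / 245.3930 ≈ -0.085

-0.085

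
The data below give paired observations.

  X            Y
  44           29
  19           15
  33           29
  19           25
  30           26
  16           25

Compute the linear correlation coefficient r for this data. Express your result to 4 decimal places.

0.6283

n = 6, ΣX = 161, ΣY = 149, ΣX² = 4903, ΣY² = 3833, ΣXY = 4173
nΣXY − ΣXΣY = 25038 − 23989 = 1049
nΣX² − (ΣX)² = 29418 − 25921 = 3497; nΣY² − (ΣY)² = 22998 − 22201 = 797
r = 1049 / √(3497 × 797) = 1049 / 1669.4637 ≈ 0.6283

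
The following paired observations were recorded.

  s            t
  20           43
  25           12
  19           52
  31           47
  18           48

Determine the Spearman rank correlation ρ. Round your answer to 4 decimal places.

Rank s: 3, 4, 2, 5, 1
Rank t: 2, 1, 5, 3, 4
d = rank(s) − rank(t): 1, 3, -3, 2, -3; Σd² = 32
ρ = 1 − 6Σd² / [n(n²−1)] = 1 − 6×32 / (5×24) = 1 − 192/120 ≈ -0.6000

-0.6000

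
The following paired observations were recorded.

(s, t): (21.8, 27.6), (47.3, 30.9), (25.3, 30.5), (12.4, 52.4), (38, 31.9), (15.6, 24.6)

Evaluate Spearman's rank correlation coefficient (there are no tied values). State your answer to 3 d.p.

Rank s: 3, 6, 4, 1, 5, 2
Rank t: 2, 4, 3, 6, 5, 1
d = rank(s) − rank(t): 1, 2, 1, -5, 0, 1; Σd² = 32
ρ = 1 − 6Σd² / [n(n²−1)] = 1 − 6×32 / (6×35) = 1 − 192/210 ≈ 0.086

0.086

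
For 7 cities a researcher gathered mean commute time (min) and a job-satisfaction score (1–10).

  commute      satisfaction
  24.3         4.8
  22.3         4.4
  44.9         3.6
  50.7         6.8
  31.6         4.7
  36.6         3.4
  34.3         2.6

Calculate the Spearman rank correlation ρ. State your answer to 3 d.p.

Rank commute: 2, 1, 6, 7, 3, 5, 4
Rank satisfaction: 6, 4, 3, 7, 5, 2, 1
d = rank(commute) − rank(satisfaction): -4, -3, 3, 0, -2, 3, 3; Σd² = 56
ρ = 1 − 6Σd² / [n(n²−1)] = 1 − 6×56 / (7×48) = 1 − 336/336 ≈ 0.000

0.000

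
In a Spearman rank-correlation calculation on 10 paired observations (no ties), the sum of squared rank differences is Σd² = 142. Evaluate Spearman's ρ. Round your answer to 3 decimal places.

ρ = 1 − 6Σd² / [n(n²−1)] = 1 − 6×142 / (10×99)
  = 1 − 852/990 = 1 − 0.8606 ≈ 0.139

0.139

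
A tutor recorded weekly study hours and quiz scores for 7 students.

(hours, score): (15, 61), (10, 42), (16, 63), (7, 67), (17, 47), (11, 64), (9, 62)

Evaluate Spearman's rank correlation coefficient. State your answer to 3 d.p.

-0.393

Rank hours: 5, 3, 6, 1, 7, 4, 2
Rank score: 3, 1, 5, 7, 2, 6, 4
d = rank(hours) − rank(score): 2, 2, 1, -6, 5, -2, -2; Σd² = 78
ρ = 1 − 6Σd² / [n(n²−1)] = 1 − 6×78 / (7×48) = 1 − 468/336 ≈ -0.393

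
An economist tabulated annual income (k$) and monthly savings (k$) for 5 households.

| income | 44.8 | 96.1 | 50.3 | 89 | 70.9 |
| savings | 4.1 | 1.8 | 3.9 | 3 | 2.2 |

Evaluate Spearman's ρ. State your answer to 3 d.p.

Rank income: 1, 5, 2, 4, 3
Rank savings: 5, 1, 4, 3, 2
d = rank(income) − rank(savings): -4, 4, -2, 1, 1; Σd² = 38
ρ = 1 − 6Σd² / [n(n²−1)] = 1 − 6×38 / (5×24) = 1 − 228/120 ≈ -0.900

-0.900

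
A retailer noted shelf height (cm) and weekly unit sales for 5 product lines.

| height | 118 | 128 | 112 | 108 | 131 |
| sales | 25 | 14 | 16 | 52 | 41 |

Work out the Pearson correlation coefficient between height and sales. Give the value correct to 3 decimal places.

-0.230

n = 5, Σx = 597, Σy = 148, Σx² = 71677, Σy² = 5462, Σxy = 17521
nΣxy − ΣxΣy = 87605 − 88356 = -751
nΣx² − (Σx)² = 358385 − 356409 = 1976; nΣy² − (Σy)² = 27310 − 21904 = 5406
r = -751 / √(1976 × 5406) = -751 / 3268.3721 ≈ -0.230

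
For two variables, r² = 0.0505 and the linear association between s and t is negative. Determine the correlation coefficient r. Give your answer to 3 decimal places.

|r| = √0.0505 = 0.225
The association is negative, so r = −0.225.

-0.225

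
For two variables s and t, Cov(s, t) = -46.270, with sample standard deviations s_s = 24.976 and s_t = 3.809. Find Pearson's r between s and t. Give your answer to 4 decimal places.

-0.4864

r = Cov(s,t) / (s_s · s_t) = -46.270 / (24.976 × 3.809)
  = -46.270 / 95.1336 ≈ -0.4864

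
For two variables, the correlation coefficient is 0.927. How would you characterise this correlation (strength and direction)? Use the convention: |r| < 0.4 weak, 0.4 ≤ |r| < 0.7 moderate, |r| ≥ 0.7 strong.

strong positive

r = 0.927 > 0 so the relationship is positive.
|r| = 0.927, which falls in the strong range.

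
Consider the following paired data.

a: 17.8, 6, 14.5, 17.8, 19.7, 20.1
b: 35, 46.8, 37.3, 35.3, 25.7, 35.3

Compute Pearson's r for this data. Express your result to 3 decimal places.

-0.868

n = 6, Σa = 95.9, Σb = 215.4, Σa² = 1672.03, Σb² = 7959.2, Σab = 3288.81
nΣab − ΣaΣb = 19732.86 − 20656.86 = -924
nΣa² − (Σa)² = 10032.18 − 9196.81 = 835.37; nΣb² − (Σb)² = 47755.2 − 46397.16 = 1358.04
r = -924 / √(835.37 × 1358.04) = -924 / 1065.1131 ≈ -0.868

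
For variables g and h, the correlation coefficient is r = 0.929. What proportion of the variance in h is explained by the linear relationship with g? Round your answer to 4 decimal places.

r² = (0.929)² = 0.8630

0.8630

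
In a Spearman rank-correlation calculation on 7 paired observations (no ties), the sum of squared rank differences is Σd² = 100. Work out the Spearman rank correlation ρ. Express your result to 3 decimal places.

-0.786

ρ = 1 − 6Σd² / [n(n²−1)] = 1 − 6×100 / (7×48)
  = 1 − 600/336 = 1 − 1.7857 ≈ -0.786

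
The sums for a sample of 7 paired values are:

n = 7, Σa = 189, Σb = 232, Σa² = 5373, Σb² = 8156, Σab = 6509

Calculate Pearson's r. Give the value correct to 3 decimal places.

0.690

r = (nΣab − ΣaΣb) / √[(nΣa² − (Σa)²)(nΣb² − (Σb)²)]
Numerator: 7×6509 − 189×232 = 1715
Denominator: √[(37611 − 35721)(57092 − 53824)] = √[1890 × 3268] = 2485.2605
r = 1715 / 2485.2605 ≈ 0.690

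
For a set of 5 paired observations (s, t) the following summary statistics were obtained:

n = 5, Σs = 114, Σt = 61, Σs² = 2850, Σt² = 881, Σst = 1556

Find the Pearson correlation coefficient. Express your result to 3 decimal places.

0.892

r = (nΣst − ΣsΣt) / √[(nΣs² − (Σs)²)(nΣt² − (Σt)²)]
Numerator: 5×1556 − 114×61 = 826
Denominator: √[(14250 − 12996)(4405 − 3721)] = √[1254 × 684] = 926.1404
r = 826 / 926.1404 ≈ 0.892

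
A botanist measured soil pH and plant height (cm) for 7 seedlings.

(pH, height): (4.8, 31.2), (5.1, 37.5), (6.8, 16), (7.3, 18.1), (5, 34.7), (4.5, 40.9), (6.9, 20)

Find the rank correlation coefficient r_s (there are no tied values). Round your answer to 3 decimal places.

-0.750

Rank pH: 2, 4, 5, 7, 3, 1, 6
Rank height: 4, 6, 1, 2, 5, 7, 3
d = rank(pH) − rank(height): -2, -2, 4, 5, -2, -6, 3; Σd² = 98
ρ = 1 − 6Σd² / [n(n²−1)] = 1 − 6×98 / (7×48) = 1 − 588/336 ≈ -0.750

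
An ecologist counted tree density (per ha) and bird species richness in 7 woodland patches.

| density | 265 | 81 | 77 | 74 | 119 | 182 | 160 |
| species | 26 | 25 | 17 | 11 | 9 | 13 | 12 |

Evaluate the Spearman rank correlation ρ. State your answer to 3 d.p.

Rank density: 7, 3, 2, 1, 4, 6, 5
Rank species: 7, 6, 5, 2, 1, 4, 3
d = rank(density) − rank(species): 0, -3, -3, -1, 3, 2, 2; Σd² = 36
ρ = 1 − 6Σd² / [n(n²−1)] = 1 − 6×36 / (7×48) = 1 − 216/336 ≈ 0.357

0.357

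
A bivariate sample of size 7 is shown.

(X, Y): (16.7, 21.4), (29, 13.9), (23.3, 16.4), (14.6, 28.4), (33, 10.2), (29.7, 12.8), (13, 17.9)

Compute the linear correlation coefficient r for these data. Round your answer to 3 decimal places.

-0.836

n = 7, ΣX = 159.3, ΣY = 121, ΣX² = 4016.03, ΣY² = 2314.98, ΣXY = 2506.7
nΣXY − ΣXΣY = 17546.9 − 19275.3 = -1728.4
nΣX² − (ΣX)² = 28112.21 − 25376.49 = 2735.72; nΣY² − (ΣY)² = 16204.86 − 14641 = 1563.86
r = -1728.4 / √(2735.72 × 1563.86) = -1728.4 / 2068.4011 ≈ -0.836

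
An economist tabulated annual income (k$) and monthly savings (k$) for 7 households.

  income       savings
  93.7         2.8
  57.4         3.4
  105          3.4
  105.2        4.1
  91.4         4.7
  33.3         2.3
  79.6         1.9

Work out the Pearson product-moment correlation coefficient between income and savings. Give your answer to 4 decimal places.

0.4909

n = 7, Σx = 565.6, Σy = 22.6, Σx² = 49965.5, Σy² = 78.76, Σxy = 1903.25
nΣxy − ΣxΣy = 13322.75 − 12782.56 = 540.19
nΣx² − (Σx)² = 349758.5 − 319903.36 = 29855.14; nΣy² − (Σy)² = 551.32 − 510.76 = 40.56
r = 540.19 / √(29855.14 × 40.56) = 540.19 / 1100.4201 ≈ 0.4909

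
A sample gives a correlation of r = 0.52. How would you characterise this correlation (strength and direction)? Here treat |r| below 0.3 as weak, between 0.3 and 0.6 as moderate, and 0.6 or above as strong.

r = 0.52 > 0 so the relationship is positive.
|r| = 0.52, which falls in the moderate range.

moderate positive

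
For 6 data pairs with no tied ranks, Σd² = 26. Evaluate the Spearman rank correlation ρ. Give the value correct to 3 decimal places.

ρ = 1 − 6Σd² / [n(n²−1)] = 1 − 6×26 / (6×35)
  = 1 − 156/210 = 1 − 0.7429 ≈ 0.257

0.257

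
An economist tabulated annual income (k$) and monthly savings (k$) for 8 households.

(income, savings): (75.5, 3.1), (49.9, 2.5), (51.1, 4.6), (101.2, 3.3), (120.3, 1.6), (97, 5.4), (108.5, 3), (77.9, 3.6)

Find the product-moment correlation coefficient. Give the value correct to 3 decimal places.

n = 8, Σx = 681.4, Σy = 27.1, Σx² = 62764.66, Σy² = 101.59, Σxy = 2250.04
nΣxy − ΣxΣy = 18000.32 − 18465.94 = -465.62
nΣx² − (Σx)² = 502117.28 − 464305.96 = 37811.32; nΣy² − (Σy)² = 812.72 − 734.41 = 78.31
r = -465.62 / √(37811.32 × 78.31) = -465.62 / 1720.7569 ≈ -0.271

-0.271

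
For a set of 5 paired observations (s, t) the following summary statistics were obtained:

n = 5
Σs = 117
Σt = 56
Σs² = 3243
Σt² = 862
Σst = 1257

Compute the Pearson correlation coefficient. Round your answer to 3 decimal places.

-0.155

r = (nΣst − ΣsΣt) / √[(nΣs² − (Σs)²)(nΣt² − (Σt)²)]
Numerator: 5×1257 − 117×56 = -267
Denominator: √[(16215 − 13689)(4310 − 3136)] = √[2526 × 1174] = 1722.0697
r = -267 / 1722.0697 ≈ -0.155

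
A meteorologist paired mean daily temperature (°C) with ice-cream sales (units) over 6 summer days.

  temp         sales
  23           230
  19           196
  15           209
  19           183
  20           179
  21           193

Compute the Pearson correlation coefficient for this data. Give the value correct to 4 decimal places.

n = 6, Σx = 117, Σy = 1190, Σx² = 2317, Σy² = 237776, Σxy = 23259
nΣxy − ΣxΣy = 139554 − 139230 = 324
nΣx² − (Σx)² = 13902 − 13689 = 213; nΣy² − (Σy)² = 1426656 − 1416100 = 10556
r = 324 / √(213 × 10556) = 324 / 1499.4759 ≈ 0.2161

0.2161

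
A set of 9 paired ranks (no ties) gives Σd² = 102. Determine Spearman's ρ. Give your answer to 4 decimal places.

ρ = 1 − 6Σd² / [n(n²−1)] = 1 − 6×102 / (9×80)
  = 1 − 612/720 = 1 − 0.85000 ≈ 0.1500

0.1500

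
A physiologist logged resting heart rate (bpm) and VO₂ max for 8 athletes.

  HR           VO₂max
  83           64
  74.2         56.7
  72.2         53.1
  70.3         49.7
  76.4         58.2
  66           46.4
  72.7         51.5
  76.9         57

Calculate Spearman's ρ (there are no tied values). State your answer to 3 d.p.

0.952

Rank HR: 8, 5, 3, 2, 6, 1, 4, 7
Rank VO₂max: 8, 5, 4, 2, 7, 1, 3, 6
d = rank(HR) − rank(VO₂max): 0, 0, -1, 0, -1, 0, 1, 1; Σd² = 4
ρ = 1 − 6Σd² / [n(n²−1)] = 1 − 6×4 / (8×63) = 1 − 24/504 ≈ 0.952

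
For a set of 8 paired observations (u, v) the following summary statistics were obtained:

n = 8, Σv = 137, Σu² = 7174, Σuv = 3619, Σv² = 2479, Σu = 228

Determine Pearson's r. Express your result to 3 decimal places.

r = (nΣuv − ΣuΣv) / √[(nΣu² − (Σu)²)(nΣv² − (Σv)²)]
Numerator: 8×3619 − 228×137 = -2284
Denominator: √[(57392 − 51984)(19832 − 18769)] = √[5408 × 1063] = 2397.6455
r = -2284 / 2397.6455 ≈ -0.953

-0.953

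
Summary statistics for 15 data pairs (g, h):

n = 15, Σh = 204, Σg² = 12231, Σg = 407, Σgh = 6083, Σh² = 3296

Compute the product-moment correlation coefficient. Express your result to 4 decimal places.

0.6960

r = (nΣgh − ΣgΣh) / √[(nΣg² − (Σg)²)(nΣh² − (Σh)²)]
Numerator: 15×6083 − 407×204 = 8217
Denominator: √[(183465 − 165649)(49440 − 41616)] = √[17816 × 7824] = 11806.4552
r = 8217 / 11806.4552 ≈ 0.6960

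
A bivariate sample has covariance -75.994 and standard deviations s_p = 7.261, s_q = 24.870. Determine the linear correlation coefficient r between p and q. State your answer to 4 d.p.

r = Cov(p,q) / (s_p · s_q) = -75.994 / (7.261 × 24.870)
  = -75.994 / 180.5811 ≈ -0.4208

-0.4208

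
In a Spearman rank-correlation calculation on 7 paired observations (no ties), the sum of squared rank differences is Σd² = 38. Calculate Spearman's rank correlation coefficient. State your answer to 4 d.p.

0.3214

ρ = 1 − 6Σd² / [n(n²−1)] = 1 − 6×38 / (7×48)
  = 1 − 228/336 = 1 − 0.67857 ≈ 0.3214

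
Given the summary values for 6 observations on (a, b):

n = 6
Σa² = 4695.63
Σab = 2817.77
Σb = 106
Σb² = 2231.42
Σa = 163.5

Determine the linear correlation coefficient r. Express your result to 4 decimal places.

-0.2409

r = (nΣab − ΣaΣb) / √[(nΣa² − (Σa)²)(nΣb² − (Σb)²)]
Numerator: 6×2817.77 − 163.5×106 = -424.38
Denominator: √[(28173.78 − 26732.25)(13388.52 − 11236)] = √[1441.53 × 2152.52] = 1761.5113
r = -424.38 / 1761.5113 ≈ -0.2409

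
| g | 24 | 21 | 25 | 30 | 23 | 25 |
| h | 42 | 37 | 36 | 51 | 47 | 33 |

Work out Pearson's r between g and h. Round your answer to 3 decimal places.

0.506

n = 6, Σg = 148, Σh = 246, Σg² = 3696, Σh² = 10328, Σgh = 6121
nΣgh − ΣgΣh = 36726 − 36408 = 318
nΣg² − (Σg)² = 22176 − 21904 = 272; nΣh² − (Σh)² = 61968 − 60516 = 1452
r = 318 / √(272 × 1452) = 318 / 628.4457 ≈ 0.506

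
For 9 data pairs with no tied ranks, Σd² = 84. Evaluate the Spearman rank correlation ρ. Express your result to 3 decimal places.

0.300

ρ = 1 − 6Σd² / [n(n²−1)] = 1 − 6×84 / (9×80)
  = 1 − 504/720 = 1 − 0.7000 ≈ 0.300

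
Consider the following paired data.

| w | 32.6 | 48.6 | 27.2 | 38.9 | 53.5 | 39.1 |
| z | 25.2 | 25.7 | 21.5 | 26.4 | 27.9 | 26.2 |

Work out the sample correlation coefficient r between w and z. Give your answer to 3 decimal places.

n = 6, Σw = 239.9, Σz = 152.9, Σw² = 10068.83, Σz² = 3919.59, Σwz = 6199.37
nΣwz − ΣwΣz = 37196.22 − 36680.71 = 515.51
nΣw² − (Σw)² = 60412.98 − 57552.01 = 2860.97; nΣz² − (Σz)² = 23517.54 − 23378.41 = 139.13
r = 515.51 / √(2860.97 × 139.13) = 515.51 / 630.9095 ≈ 0.817

0.817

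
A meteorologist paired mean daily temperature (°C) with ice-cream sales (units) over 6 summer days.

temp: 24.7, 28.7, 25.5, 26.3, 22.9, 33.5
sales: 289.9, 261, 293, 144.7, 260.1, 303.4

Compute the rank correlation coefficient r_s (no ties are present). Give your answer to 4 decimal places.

Rank temp: 2, 5, 3, 4, 1, 6
Rank sales: 4, 3, 5, 1, 2, 6
d = rank(temp) − rank(sales): -2, 2, -2, 3, -1, 0; Σd² = 22
ρ = 1 − 6Σd² / [n(n²−1)] = 1 − 6×22 / (6×35) = 1 − 132/210 ≈ 0.3714

0.3714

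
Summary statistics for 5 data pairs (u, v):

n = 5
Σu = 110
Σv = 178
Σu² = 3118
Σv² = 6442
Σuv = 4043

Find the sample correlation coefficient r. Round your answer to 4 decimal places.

r = (nΣuv − ΣuΣv) / √[(nΣu² − (Σu)²)(nΣv² − (Σv)²)]
Numerator: 5×4043 − 110×178 = 635
Denominator: √[(15590 − 12100)(32210 − 31684)] = √[3490 × 526] = 1354.8948
r = 635 / 1354.8948 ≈ 0.4687

0.4687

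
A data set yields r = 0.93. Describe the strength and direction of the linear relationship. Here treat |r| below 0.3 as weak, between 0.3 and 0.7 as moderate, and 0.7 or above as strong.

strong positive

r = 0.93 > 0 so the relationship is positive.
|r| = 0.93, which falls in the strong range.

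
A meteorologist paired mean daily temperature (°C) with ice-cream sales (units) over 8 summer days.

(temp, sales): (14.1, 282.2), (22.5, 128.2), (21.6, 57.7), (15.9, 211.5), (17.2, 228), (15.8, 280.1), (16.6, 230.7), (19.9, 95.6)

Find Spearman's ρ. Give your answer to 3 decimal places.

-0.857

Rank temp: 1, 8, 7, 3, 5, 2, 4, 6
Rank sales: 8, 3, 1, 4, 5, 7, 6, 2
d = rank(temp) − rank(sales): -7, 5, 6, -1, 0, -5, -2, 4; Σd² = 156
ρ = 1 − 6Σd² / [n(n²−1)] = 1 − 6×156 / (8×63) = 1 − 936/504 ≈ -0.857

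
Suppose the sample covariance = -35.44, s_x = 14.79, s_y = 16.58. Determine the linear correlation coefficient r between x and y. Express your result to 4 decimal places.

-0.1445

r = Cov(x,y) / (s_x · s_y) = -35.44 / (14.79 × 16.58)
  = -35.44 / 245.2182 ≈ -0.1445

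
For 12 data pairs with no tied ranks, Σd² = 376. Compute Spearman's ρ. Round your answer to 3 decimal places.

ρ = 1 − 6Σd² / [n(n²−1)] = 1 − 6×376 / (12×143)
  = 1 − 2256/1716 = 1 − 1.3147 ≈ -0.315

-0.315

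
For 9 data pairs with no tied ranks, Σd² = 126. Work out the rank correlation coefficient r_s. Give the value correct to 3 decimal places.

ρ = 1 − 6Σd² / [n(n²−1)] = 1 − 6×126 / (9×80)
  = 1 − 756/720 = 1 − 1.0500 ≈ -0.050

-0.050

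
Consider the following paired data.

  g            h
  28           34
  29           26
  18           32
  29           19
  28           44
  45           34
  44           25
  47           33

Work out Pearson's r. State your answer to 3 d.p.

n = 8, Σg = 268, Σh = 247, Σg² = 9744, Σh² = 8023, Σgh = 8246
nΣgh − ΣgΣh = 65968 − 66196 = -228
nΣg² − (Σg)² = 77952 − 71824 = 6128; nΣh² − (Σh)² = 64184 − 61009 = 3175
r = -228 / √(6128 × 3175) = -228 / 4410.9409 ≈ -0.052

-0.052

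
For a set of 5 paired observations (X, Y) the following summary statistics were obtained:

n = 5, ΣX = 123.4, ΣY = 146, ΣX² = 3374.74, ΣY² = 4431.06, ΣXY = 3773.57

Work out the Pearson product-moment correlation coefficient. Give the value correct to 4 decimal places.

0.7244

r = (nΣXY − ΣXΣY) / √[(nΣX² − (ΣX)²)(nΣY² − (ΣY)²)]
Numerator: 5×3773.57 − 123.4×146 = 851.45
Denominator: √[(16873.7 − 15227.56)(22155.3 − 21316)] = √[1646.14 × 839.3] = 1175.4171
r = 851.45 / 1175.4171 ≈ 0.7244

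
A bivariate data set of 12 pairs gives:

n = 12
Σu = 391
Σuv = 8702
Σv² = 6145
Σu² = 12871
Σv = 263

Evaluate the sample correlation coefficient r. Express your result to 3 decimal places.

r = (nΣuv − ΣuΣv) / √[(nΣu² − (Σu)²)(nΣv² − (Σv)²)]
Numerator: 12×8702 − 391×263 = 1591
Denominator: √[(154452 − 152881)(73740 − 69169)] = √[1571 × 4571] = 2679.7464
r = 1591 / 2679.7464 ≈ 0.594

0.594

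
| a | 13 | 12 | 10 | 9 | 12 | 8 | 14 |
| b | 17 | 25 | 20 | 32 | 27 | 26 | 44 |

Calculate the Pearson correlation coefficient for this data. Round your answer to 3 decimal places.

n = 7, Σa = 78, Σb = 191, Σa² = 898, Σb² = 5679, Σab = 2157
nΣab − ΣaΣb = 15099 − 14898 = 201
nΣa² − (Σa)² = 6286 − 6084 = 202; nΣb² − (Σb)² = 39753 − 36481 = 3272
r = 201 / √(202 × 3272) = 201 / 812.9846 ≈ 0.247

0.247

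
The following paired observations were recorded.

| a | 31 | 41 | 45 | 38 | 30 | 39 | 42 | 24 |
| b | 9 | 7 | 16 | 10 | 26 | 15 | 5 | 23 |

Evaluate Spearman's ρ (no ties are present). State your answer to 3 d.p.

-0.524

Rank a: 3, 6, 8, 4, 2, 5, 7, 1
Rank b: 3, 2, 6, 4, 8, 5, 1, 7
d = rank(a) − rank(b): 0, 4, 2, 0, -6, 0, 6, -6; Σd² = 128
ρ = 1 − 6Σd² / [n(n²−1)] = 1 − 6×128 / (8×63) = 1 − 768/504 ≈ -0.524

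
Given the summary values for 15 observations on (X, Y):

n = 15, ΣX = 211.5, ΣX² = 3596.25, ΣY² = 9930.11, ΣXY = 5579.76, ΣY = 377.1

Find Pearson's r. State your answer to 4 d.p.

0.4997

r = (nΣXY − ΣXΣY) / √[(nΣX² − (ΣX)²)(nΣY² − (ΣY)²)]
Numerator: 15×5579.76 − 211.5×377.1 = 3939.75
Denominator: √[(53943.75 − 44732.25)(148951.65 − 142204.41)] = √[9211.5 × 6747.24] = 7883.6667
r = 3939.75 / 7883.6667 ≈ 0.4997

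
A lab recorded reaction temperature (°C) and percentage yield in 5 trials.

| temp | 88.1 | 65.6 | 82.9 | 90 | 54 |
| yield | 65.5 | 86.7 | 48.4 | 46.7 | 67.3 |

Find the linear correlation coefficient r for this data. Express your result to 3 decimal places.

-0.625

n = 5, Σx = 380.6, Σy = 314.6, Σx² = 29953.38, Σy² = 20859.88, Σxy = 23307.63
nΣxy − ΣxΣy = 116538.15 − 119736.76 = -3198.61
nΣx² − (Σx)² = 149766.9 − 144856.36 = 4910.54; nΣy² − (Σy)² = 104299.4 − 98973.16 = 5326.24
r = -3198.61 / √(4910.54 × 5326.24) = -3198.61 / 5114.1680 ≈ -0.625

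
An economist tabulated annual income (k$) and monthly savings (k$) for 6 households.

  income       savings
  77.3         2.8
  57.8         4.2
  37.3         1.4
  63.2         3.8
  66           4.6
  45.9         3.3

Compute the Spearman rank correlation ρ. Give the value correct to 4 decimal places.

Rank income: 6, 3, 1, 4, 5, 2
Rank savings: 2, 5, 1, 4, 6, 3
d = rank(income) − rank(savings): 4, -2, 0, 0, -1, -1; Σd² = 22
ρ = 1 − 6Σd² / [n(n²−1)] = 1 − 6×22 / (6×35) = 1 − 132/210 ≈ 0.3714

0.3714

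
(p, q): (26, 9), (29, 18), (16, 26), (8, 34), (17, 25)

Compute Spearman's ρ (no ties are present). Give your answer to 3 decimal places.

Rank p: 4, 5, 2, 1, 3
Rank q: 1, 2, 4, 5, 3
d = rank(p) − rank(q): 3, 3, -2, -4, 0; Σd² = 38
ρ = 1 − 6Σd² / [n(n²−1)] = 1 − 6×38 / (5×24) = 1 − 228/120 ≈ -0.900

-0.900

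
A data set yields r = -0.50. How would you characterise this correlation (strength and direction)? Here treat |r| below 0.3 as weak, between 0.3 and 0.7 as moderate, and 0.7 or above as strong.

moderate negative

r = -0.50 < 0 so the relationship is negative.
|r| = 0.50, which falls in the moderate range.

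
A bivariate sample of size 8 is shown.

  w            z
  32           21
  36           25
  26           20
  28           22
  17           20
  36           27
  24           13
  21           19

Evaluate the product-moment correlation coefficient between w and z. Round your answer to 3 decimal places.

n = 8, Σw = 220, Σz = 167, Σw² = 6382, Σz² = 3609, Σwz = 4731
nΣwz − ΣwΣz = 37848 − 36740 = 1108
nΣw² − (Σw)² = 51056 − 48400 = 2656; nΣz² − (Σz)² = 28872 − 27889 = 983
r = 1108 / √(2656 × 983) = 1108 / 1615.8119 ≈ 0.686

0.686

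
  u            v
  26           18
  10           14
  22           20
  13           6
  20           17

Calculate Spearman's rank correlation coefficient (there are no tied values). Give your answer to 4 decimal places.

0.8000

Rank u: 5, 1, 4, 2, 3
Rank v: 4, 2, 5, 1, 3
d = rank(u) − rank(v): 1, -1, -1, 1, 0; Σd² = 4
ρ = 1 − 6Σd² / [n(n²−1)] = 1 − 6×4 / (5×24) = 1 − 24/120 ≈ 0.8000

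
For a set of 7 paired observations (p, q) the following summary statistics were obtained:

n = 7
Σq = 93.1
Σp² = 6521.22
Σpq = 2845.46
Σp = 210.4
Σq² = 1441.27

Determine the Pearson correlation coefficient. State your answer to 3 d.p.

0.236

r = (nΣpq − ΣpΣq) / √[(nΣp² − (Σp)²)(nΣq² − (Σq)²)]
Numerator: 7×2845.46 − 210.4×93.1 = 329.98
Denominator: √[(45648.54 − 44268.16)(10088.89 − 8667.61)] = √[1380.38 × 1421.28] = 1400.6807
r = 329.98 / 1400.6807 ≈ 0.236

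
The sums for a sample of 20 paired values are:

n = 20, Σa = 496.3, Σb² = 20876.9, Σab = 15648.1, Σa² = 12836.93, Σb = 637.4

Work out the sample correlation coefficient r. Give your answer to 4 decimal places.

-0.3119

r = (nΣab − ΣaΣb) / √[(nΣa² − (Σa)²)(nΣb² − (Σb)²)]
Numerator: 20×15648.1 − 496.3×637.4 = -3379.62
Denominator: √[(256738.6 − 246313.69)(417538 − 406278.76)] = √[10424.91 × 11259.24] = 10834.0465
r = -3379.62 / 10834.0465 ≈ -0.3119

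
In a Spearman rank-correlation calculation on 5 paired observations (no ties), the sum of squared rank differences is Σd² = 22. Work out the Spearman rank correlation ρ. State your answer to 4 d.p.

ρ = 1 − 6Σd² / [n(n²−1)] = 1 − 6×22 / (5×24)
  = 1 − 132/120 = 1 − 1.10000 ≈ -0.1000

-0.1000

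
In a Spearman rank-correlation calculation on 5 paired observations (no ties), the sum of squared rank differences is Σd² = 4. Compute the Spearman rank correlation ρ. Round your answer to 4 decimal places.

0.8000

ρ = 1 − 6Σd² / [n(n²−1)] = 1 − 6×4 / (5×24)
  = 1 − 24/120 = 1 − 0.20000 ≈ 0.8000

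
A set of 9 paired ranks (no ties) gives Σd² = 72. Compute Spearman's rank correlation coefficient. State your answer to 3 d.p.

0.400

ρ = 1 − 6Σd² / [n(n²−1)] = 1 − 6×72 / (9×80)
  = 1 − 432/720 = 1 − 0.6000 ≈ 0.400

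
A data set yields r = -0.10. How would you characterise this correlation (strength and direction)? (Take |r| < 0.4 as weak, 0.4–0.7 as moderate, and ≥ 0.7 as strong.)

weak negative

r = -0.10 < 0 so the relationship is negative.
|r| = 0.10, which falls in the weak range.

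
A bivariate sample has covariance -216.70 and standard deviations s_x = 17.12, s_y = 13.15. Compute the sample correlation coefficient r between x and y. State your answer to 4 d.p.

-0.9626

r = Cov(x,y) / (s_x · s_y) = -216.70 / (17.12 × 13.15)
  = -216.70 / 225.1280 ≈ -0.9626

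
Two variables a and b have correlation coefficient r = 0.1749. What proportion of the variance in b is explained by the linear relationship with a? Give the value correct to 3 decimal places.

r² = (0.1749)² = 0.031

0.031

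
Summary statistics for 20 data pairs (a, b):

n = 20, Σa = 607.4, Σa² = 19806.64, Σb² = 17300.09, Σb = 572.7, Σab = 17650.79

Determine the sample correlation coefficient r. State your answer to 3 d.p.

r = (nΣab − ΣaΣb) / √[(nΣa² − (Σa)²)(nΣb² − (Σb)²)]
Numerator: 20×17650.79 − 607.4×572.7 = 5157.82
Denominator: √[(396132.8 − 368934.76)(346001.8 − 327985.29)] = √[27198.04 × 18016.51] = 22136.2544
r = 5157.82 / 22136.2544 ≈ 0.233

0.233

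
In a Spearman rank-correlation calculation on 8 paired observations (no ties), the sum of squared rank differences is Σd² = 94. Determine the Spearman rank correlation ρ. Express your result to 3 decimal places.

ρ = 1 − 6Σd² / [n(n²−1)] = 1 − 6×94 / (8×63)
  = 1 − 564/504 = 1 − 1.1190 ≈ -0.119

-0.119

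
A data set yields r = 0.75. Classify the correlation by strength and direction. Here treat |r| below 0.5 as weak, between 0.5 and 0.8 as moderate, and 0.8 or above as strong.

r = 0.75 > 0 so the relationship is positive.
|r| = 0.75, which falls in the moderate range.

moderate positive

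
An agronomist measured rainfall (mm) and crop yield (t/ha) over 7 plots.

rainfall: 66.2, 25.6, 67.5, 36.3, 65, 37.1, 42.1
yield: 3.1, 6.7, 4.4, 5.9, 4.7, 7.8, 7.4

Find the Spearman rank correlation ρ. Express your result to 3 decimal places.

-0.679

Rank rainfall: 6, 1, 7, 2, 5, 3, 4
Rank yield: 1, 5, 2, 4, 3, 7, 6
d = rank(rainfall) − rank(yield): 5, -4, 5, -2, 2, -4, -2; Σd² = 94
ρ = 1 − 6Σd² / [n(n²−1)] = 1 − 6×94 / (7×48) = 1 − 564/336 ≈ -0.679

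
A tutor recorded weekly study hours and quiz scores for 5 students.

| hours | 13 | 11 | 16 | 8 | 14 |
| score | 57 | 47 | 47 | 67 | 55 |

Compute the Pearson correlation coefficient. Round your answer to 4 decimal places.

n = 5, Σx = 62, Σy = 273, Σx² = 806, Σy² = 15181, Σxy = 3316
nΣxy − ΣxΣy = 16580 − 16926 = -346
nΣx² − (Σx)² = 4030 − 3844 = 186; nΣy² − (Σy)² = 75905 − 74529 = 1376
r = -346 / √(186 × 1376) = -346 / 505.9012 ≈ -0.6839

-0.6839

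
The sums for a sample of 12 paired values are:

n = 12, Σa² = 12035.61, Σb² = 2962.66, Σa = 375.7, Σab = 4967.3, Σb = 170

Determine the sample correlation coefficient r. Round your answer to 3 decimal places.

r = (nΣab − ΣaΣb) / √[(nΣa² − (Σa)²)(nΣb² − (Σb)²)]
Numerator: 12×4967.3 − 375.7×170 = -4261.4
Denominator: √[(144427.32 − 141150.49)(35551.92 − 28900)] = √[3276.83 × 6651.92] = 4668.7483
r = -4261.4 / 4668.7483 ≈ -0.913

-0.913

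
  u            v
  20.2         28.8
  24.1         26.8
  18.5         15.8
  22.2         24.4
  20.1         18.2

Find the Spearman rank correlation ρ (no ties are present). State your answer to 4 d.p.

0.7000

Rank u: 3, 5, 1, 4, 2
Rank v: 5, 4, 1, 3, 2
d = rank(u) − rank(v): -2, 1, 0, 1, 0; Σd² = 6
ρ = 1 − 6Σd² / [n(n²−1)] = 1 − 6×6 / (5×24) = 1 − 36/120 ≈ 0.7000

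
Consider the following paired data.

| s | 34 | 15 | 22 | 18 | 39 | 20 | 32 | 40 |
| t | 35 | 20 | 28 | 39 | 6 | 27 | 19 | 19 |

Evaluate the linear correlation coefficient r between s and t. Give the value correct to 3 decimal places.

n = 8, Σs = 220, Σt = 193, Σs² = 6734, Σt² = 5417, Σst = 4950
nΣst − ΣsΣt = 39600 − 42460 = -2860
nΣs² − (Σs)² = 53872 − 48400 = 5472; nΣt² − (Σt)² = 43336 − 37249 = 6087
r = -2860 / √(5472 × 6087) = -2860 / 5771.3139 ≈ -0.496

-0.496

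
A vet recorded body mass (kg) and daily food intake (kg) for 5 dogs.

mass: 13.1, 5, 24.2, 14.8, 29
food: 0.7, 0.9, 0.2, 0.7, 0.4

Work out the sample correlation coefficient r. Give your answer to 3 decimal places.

-0.900

n = 5, Σx = 86.1, Σy = 2.9, Σx² = 1842.29, Σy² = 1.99, Σxy = 40.47
nΣxy − ΣxΣy = 202.35 − 249.69 = -47.34
nΣx² − (Σx)² = 9211.45 − 7413.21 = 1798.24; nΣy² − (Σy)² = 9.95 − 8.41 = 1.54
r = -47.34 / √(1798.24 × 1.54) = -47.34 / 52.6240 ≈ -0.900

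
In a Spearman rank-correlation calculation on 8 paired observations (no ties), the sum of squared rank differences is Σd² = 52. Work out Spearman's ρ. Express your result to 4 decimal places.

ρ = 1 − 6Σd² / [n(n²−1)] = 1 − 6×52 / (8×63)
  = 1 − 312/504 = 1 − 0.61905 ≈ 0.3810

0.3810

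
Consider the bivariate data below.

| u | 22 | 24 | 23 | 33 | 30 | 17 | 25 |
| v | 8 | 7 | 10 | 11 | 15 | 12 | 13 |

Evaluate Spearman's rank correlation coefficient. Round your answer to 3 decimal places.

Rank u: 2, 4, 3, 7, 6, 1, 5
Rank v: 2, 1, 3, 4, 7, 5, 6
d = rank(u) − rank(v): 0, 3, 0, 3, -1, -4, -1; Σd² = 36
ρ = 1 − 6Σd² / [n(n²−1)] = 1 − 6×36 / (7×48) = 1 − 216/336 ≈ 0.357

0.357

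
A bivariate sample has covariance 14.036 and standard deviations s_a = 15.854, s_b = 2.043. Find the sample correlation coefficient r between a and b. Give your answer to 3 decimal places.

0.433

r = Cov(a,b) / (s_a · s_b) = 14.036 / (15.854 × 2.043)
  = 14.036 / 32.3897 ≈ 0.433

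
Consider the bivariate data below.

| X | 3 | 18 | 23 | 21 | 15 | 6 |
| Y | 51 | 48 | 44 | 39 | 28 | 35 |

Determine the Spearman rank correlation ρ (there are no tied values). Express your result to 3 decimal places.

Rank X: 1, 4, 6, 5, 3, 2
Rank Y: 6, 5, 4, 3, 1, 2
d = rank(X) − rank(Y): -5, -1, 2, 2, 2, 0; Σd² = 38
ρ = 1 − 6Σd² / [n(n²−1)] = 1 − 6×38 / (6×35) = 1 − 228/210 ≈ -0.086

-0.086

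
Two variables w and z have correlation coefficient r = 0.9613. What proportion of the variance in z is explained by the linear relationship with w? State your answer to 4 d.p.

0.9241

r² = (0.9613)² = 0.9241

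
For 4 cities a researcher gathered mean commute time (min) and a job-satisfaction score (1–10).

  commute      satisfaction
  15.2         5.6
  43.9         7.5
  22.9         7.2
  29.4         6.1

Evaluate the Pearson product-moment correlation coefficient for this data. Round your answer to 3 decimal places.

0.712

n = 4, Σx = 111.4, Σy = 26.4, Σx² = 3547.02, Σy² = 176.66, Σxy = 758.59
nΣxy − ΣxΣy = 3034.36 − 2940.96 = 93.4
nΣx² − (Σx)² = 14188.08 − 12409.96 = 1778.12; nΣy² − (Σy)² = 706.64 − 696.96 = 9.68
r = 93.4 / √(1778.12 × 9.68) = 93.4 / 131.1953 ≈ 0.712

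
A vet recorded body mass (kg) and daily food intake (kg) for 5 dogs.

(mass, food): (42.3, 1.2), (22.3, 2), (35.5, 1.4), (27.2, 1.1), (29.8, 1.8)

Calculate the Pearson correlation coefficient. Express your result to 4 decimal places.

-0.5875

n = 5, Σx = 157.1, Σy = 7.5, Σx² = 5174.71, Σy² = 11.85, Σxy = 228.62
nΣxy − ΣxΣy = 1143.1 − 1178.25 = -35.15
nΣx² − (Σx)² = 25873.55 − 24680.41 = 1193.14; nΣy² − (Σy)² = 59.25 − 56.25 = 3
r = -35.15 / √(1193.14 × 3) = -35.15 / 59.8283 ≈ -0.5875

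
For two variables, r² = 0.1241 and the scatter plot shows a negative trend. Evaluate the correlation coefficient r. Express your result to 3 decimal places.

-0.352

|r| = √0.1241 = 0.352
The association is negative, so r = −0.352.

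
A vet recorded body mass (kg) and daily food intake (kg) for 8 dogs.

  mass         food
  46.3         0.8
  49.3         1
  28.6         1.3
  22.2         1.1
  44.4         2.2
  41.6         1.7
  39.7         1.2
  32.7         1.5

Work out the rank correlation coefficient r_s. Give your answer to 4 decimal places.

-0.2143

Rank mass: 7, 8, 2, 1, 6, 5, 4, 3
Rank food: 1, 2, 5, 3, 8, 7, 4, 6
d = rank(mass) − rank(food): 6, 6, -3, -2, -2, -2, 0, -3; Σd² = 102
ρ = 1 − 6Σd² / [n(n²−1)] = 1 − 6×102 / (8×63) = 1 − 612/504 ≈ -0.2143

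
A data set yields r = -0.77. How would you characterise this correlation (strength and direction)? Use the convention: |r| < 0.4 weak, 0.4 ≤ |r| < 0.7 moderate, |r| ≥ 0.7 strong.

strong negative

r = -0.77 < 0 so the relationship is negative.
|r| = 0.77, which falls in the strong range.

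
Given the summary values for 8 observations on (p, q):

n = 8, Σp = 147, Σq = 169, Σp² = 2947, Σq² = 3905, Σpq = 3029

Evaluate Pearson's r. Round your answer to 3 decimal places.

r = (nΣpq − ΣpΣq) / √[(nΣp² − (Σp)²)(nΣq² − (Σq)²)]
Numerator: 8×3029 − 147×169 = -611
Denominator: √[(23576 − 21609)(31240 − 28561)] = √[1967 × 2679] = 2295.5594
r = -611 / 2295.5594 ≈ -0.266

-0.266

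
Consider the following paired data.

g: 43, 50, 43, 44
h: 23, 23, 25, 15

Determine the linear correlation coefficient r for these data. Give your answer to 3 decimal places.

0.089

n = 4, Σg = 180, Σh = 86, Σg² = 8134, Σh² = 1908, Σgh = 3874
nΣgh − ΣgΣh = 15496 − 15480 = 16
nΣg² − (Σg)² = 32536 − 32400 = 136; nΣh² − (Σh)² = 7632 − 7396 = 236
r = 16 / √(136 × 236) = 16 / 179.1536 ≈ 0.089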